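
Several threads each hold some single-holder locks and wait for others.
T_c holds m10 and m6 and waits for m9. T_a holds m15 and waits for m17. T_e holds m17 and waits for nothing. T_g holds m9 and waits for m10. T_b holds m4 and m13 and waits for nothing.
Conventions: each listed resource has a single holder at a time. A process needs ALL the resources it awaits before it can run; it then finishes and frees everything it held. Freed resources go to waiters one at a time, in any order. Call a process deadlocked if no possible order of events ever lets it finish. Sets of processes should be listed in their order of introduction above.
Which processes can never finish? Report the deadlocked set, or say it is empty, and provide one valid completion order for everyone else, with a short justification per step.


The deadlocked set is T_c and T_g.
Key observation: along T_c -> T_g -> T_c, each member waits on what the next one holds — a deadlock; no other process is dragged down with it.
One completion order for the rest: T_e, T_a, T_b.
Walking it through:
  run T_e (it waits on nothing); releases m17
  run T_a (all its waits — m17 — are resolved); releases m15
  run T_b (it waits on nothing); releases m4 and m13


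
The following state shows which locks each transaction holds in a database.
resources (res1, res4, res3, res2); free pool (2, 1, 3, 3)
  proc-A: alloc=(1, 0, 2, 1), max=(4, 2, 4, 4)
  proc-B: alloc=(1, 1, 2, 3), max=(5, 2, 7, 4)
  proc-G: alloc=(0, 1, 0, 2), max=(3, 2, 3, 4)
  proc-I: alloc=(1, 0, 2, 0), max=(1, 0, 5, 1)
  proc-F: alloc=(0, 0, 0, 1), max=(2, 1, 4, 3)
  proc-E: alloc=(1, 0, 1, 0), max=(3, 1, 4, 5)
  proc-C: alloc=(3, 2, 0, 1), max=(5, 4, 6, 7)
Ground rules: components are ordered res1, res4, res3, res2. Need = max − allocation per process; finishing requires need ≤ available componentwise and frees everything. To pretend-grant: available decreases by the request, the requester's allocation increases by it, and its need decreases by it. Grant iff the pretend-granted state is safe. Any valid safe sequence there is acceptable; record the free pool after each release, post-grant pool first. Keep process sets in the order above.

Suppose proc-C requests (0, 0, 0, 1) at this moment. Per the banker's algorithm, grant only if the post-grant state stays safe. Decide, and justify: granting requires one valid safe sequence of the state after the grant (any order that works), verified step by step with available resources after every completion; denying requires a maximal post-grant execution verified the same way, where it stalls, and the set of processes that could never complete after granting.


GRANT. The post-grant state is safe; one safe sequence: proc-I, proc-G, proc-A, proc-F, proc-B, proc-C, proc-E.
Key observation: post-grant, (2, 1, 3, 2) remains, and an order beginning with proc-I completes everyone.
Check on the post-grant state, step by step:
  pool = (2, 1, 3, 2)
  proc-I needs (0, 0, 3, 1) <= (2, 1, 3, 2) -> finishes; pool += (1, 0, 2, 0) = (3, 1, 5, 2)
  proc-G needs (3, 1, 3, 2) <= (3, 1, 5, 2) -> finishes; pool += (0, 1, 0, 2) = (3, 2, 5, 4)
  proc-A needs (3, 2, 2, 3) <= (3, 2, 5, 4) -> finishes; pool += (1, 0, 2, 1) = (4, 2, 7, 5)
  proc-F needs (2, 1, 4, 2) <= (4, 2, 7, 5) -> finishes; pool += (0, 0, 0, 1) = (4, 2, 7, 6)
  proc-B needs (4, 1, 5, 1) <= (4, 2, 7, 6) -> finishes; pool += (1, 1, 2, 3) = (5, 3, 9, 9)
  proc-C needs (2, 2, 6, 5) <= (5, 3, 9, 9) -> finishes; pool += (3, 2, 0, 2) = (8, 5, 9, 11)
  proc-E needs (2, 1, 3, 5) <= (8, 5, 9, 11) -> finishes; pool += (1, 0, 1, 0) = (9, 5, 10, 11)


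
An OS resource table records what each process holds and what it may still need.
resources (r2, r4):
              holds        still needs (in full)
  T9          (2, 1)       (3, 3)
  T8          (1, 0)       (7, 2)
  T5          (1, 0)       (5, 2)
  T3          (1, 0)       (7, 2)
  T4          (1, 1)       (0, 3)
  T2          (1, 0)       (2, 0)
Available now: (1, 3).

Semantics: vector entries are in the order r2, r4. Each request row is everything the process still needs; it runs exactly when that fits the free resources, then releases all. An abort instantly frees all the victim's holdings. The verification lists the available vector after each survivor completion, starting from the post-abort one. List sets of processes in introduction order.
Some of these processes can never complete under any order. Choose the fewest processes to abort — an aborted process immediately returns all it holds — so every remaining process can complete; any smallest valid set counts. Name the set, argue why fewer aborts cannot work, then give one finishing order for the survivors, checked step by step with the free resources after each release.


The answer: abort T8.
Key observation: the returned (1, 0) from T8 is what brings T3 — unrunnable before, under any order — into play at step 5.
No smaller set exists: with zero aborts the deadlock remains.
One survivor order: T4, T2, T9, T5, T3. Walking it through (post-abort pool first):
  pool = (2, 3)
  run T4 (needs (0, 3), free (2, 3)); after release of (1, 1) the pool is (3, 4)
  run T2 (needs (2, 0), free (3, 4)); after release of (1, 0) the pool is (4, 4)
  run T9 (needs (3, 3), free (4, 4)); after release of (2, 1) the pool is (6, 5)
  run T5 (needs (5, 2), free (6, 5)); after release of (1, 0) the pool is (7, 5)
  run T3 (needs (7, 2), free (7, 5)); after release of (1, 0) the pool is (8, 5)


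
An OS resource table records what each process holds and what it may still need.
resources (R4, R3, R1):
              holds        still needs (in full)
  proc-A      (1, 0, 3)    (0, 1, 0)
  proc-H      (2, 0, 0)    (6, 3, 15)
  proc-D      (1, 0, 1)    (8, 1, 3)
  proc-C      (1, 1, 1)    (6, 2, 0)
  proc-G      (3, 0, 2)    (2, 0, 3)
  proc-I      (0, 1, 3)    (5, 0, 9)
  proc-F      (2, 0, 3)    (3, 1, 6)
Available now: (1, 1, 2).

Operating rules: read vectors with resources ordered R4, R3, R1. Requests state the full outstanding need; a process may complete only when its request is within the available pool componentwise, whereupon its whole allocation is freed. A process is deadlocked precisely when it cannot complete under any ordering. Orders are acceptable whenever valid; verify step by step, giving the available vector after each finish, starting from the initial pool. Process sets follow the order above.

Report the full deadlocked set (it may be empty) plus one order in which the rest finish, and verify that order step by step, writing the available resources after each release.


No process is deadlocked.
Key observation: beginning at proc-A, releases accumulate fast enough that every process eventually fits.
The rest can finish in the order proc-A, proc-G, proc-F, proc-I, proc-C, proc-D, proc-H. Check, step by step:
  pool = (1, 1, 2)
  proc-A: need (0, 1, 0) fits (1, 1, 2); releases (1, 0, 3), pool now (2, 1, 5)
  proc-G: need (2, 0, 3) fits (2, 1, 5); releases (3, 0, 2), pool now (5, 1, 7)
  proc-F: need (3, 1, 6) fits (5, 1, 7); releases (2, 0, 3), pool now (7, 1, 10)
  proc-I: need (5, 0, 9) fits (7, 1, 10); releases (0, 1, 3), pool now (7, 2, 13)
  proc-C: need (6, 2, 0) fits (7, 2, 13); releases (1, 1, 1), pool now (8, 3, 14)
  proc-D: need (8, 1, 3) fits (8, 3, 14); releases (1, 0, 1), pool now (9, 3, 15)
  proc-H: need (6, 3, 15) fits (9, 3, 15); releases (2, 0, 0), pool now (11, 3, 15)


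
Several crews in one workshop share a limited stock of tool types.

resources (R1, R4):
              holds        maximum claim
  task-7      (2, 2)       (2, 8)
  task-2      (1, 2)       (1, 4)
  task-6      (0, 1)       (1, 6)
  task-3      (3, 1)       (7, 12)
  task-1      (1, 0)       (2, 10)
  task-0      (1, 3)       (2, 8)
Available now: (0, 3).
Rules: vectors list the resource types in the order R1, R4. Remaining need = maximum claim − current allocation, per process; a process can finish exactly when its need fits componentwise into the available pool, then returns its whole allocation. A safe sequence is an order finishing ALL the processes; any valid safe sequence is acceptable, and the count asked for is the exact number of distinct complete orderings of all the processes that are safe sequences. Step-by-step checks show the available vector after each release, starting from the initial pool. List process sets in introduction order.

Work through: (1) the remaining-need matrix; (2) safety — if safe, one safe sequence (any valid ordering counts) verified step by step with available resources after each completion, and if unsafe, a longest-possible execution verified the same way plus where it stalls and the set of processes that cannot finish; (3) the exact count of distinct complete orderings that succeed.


(1) Need matrix, components ordered R1, R4:
  task-7: (0, 6)
  task-2: (0, 2)
  task-6: (1, 5)
  task-3: (4, 11)
  task-1: (1, 10)
  task-0: (1, 5)
(2) The state is SAFE; one workable sequence: task-2, task-0, task-6, task-7, task-1, task-3.
Key observation: task-0 marks the first exact bind of the order: its need (1, 5) fits the free (1, 5) with zero slack on a requested resource.
Step-by-step check:
  pool = (0, 3)
  run task-2 (needs (0, 2), free (0, 3)); after release of (1, 2) the pool is (1, 5)
  run task-0 (needs (1, 5), free (1, 5)); after release of (1, 3) the pool is (2, 8)
  run task-6 (needs (1, 5), free (2, 8)); after release of (0, 1) the pool is (2, 9)
  run task-7 (needs (0, 6), free (2, 9)); after release of (2, 2) the pool is (4, 11)
  run task-1 (needs (1, 10), free (4, 11)); after release of (1, 0) the pool is (5, 11)
  run task-3 (needs (4, 11), free (5, 11)); after release of (3, 1) the pool is (8, 12)
(3) Exactly 9 of the possible complete orderings are safe sequences.


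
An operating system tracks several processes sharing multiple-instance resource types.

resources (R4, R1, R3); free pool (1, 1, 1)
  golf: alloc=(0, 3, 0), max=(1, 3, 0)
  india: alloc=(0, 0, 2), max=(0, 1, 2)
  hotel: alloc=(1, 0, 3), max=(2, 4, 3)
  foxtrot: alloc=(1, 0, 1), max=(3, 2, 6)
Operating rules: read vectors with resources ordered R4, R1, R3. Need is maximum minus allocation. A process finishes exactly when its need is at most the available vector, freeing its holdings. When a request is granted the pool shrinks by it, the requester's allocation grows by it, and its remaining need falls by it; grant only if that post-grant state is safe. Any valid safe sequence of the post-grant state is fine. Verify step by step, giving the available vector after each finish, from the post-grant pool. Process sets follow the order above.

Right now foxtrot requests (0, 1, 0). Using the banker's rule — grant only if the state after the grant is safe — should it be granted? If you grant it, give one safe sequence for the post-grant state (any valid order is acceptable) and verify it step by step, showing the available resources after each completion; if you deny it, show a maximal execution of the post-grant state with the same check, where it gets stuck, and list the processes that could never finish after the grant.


DENY. Granting would leave the state unsafe.
Key observation: after golf, india the pool peaks at (1, 3, 3), and each blocked process is short somewhere: hotel on R1; foxtrot on R4, R3.
After a pretend grant, a maximal execution: golf, india — then nothing else fits. Check, step by step:
  pool = (1, 0, 1)
  golf: need (1, 0, 0) fits (1, 0, 1); releases (0, 3, 0), pool now (1, 3, 1)
  india: need (0, 1, 0) fits (1, 3, 1); releases (0, 0, 2), pool now (1, 3, 3)
  hotel still needs (1, 4, 0) but only (1, 3, 3) is free — short on R1
  foxtrot still needs (2, 1, 5) but only (1, 3, 3) is free — short on R4 and R3
Processes that could never finish after the grant: hotel and foxtrot.


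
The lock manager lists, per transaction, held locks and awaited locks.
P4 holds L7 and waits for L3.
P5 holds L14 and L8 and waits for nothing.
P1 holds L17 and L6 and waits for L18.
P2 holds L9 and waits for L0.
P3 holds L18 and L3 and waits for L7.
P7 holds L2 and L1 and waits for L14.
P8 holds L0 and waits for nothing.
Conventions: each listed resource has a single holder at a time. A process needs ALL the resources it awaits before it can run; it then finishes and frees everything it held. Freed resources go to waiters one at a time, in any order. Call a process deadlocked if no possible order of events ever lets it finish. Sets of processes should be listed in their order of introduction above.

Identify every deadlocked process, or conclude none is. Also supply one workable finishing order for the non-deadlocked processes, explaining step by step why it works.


Deadlocked: P4, P1 and P3.
Key observation: the cycle P4 -> P3 -> P4 can never break — each member waits on the next; P1 waits into the deadlock from upstream.
One completion order for the rest: P5, P7, P8, P2.
Step-by-step check:
  P5 waits on nothing -> runs at once and releases L14 and L8
  run P7 (all its waits — L14 — are resolved); releases L2 and L1
  P8 waits on nothing -> runs at once and releases L0
  run P2 (all its waits — L0 — are resolved); releases L9


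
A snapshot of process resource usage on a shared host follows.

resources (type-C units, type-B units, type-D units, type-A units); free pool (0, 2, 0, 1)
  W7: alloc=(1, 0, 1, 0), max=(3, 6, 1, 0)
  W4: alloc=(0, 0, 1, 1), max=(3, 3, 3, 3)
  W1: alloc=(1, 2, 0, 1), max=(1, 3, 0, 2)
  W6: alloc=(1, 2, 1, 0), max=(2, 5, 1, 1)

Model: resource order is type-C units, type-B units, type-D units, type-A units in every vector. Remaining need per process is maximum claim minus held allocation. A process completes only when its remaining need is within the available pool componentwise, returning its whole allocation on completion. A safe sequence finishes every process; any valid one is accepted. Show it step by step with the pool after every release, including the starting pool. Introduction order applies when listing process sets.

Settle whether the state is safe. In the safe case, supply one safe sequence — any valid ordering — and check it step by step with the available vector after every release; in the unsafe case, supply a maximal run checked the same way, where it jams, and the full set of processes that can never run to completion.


SAFE — a valid safe sequence is W1, W6, W7, W4.
Key observation: reading the order forward, W1 is the first process whose need (0, 1, 0, 1) meets the free pool (0, 2, 0, 1) exactly on a resource it requests.
Verifying each step:
  pool = (0, 2, 0, 1)
  W1: need (0, 1, 0, 1) fits (0, 2, 0, 1); releases (1, 2, 0, 1), pool now (1, 4, 0, 2)
  W6: need (1, 3, 0, 1) fits (1, 4, 0, 2); releases (1, 2, 1, 0), pool now (2, 6, 1, 2)
  W7: need (2, 6, 0, 0) fits (2, 6, 1, 2); releases (1, 0, 1, 0), pool now (3, 6, 2, 2)
  W4: need (3, 3, 2, 2) fits (3, 6, 2, 2); releases (0, 0, 1, 1), pool now (3, 6, 3, 3)


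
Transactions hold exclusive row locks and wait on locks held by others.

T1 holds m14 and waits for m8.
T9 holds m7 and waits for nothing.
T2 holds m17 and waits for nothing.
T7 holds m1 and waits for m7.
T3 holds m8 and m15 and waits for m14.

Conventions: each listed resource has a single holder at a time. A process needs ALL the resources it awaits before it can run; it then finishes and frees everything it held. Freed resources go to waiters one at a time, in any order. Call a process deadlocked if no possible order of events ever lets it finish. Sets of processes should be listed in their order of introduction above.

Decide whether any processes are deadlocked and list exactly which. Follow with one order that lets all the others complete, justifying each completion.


Deadlocked: T1 and T3.
Key observation: the wait chain closes on itself along T1 -> T3 -> T1; no other process is dragged down with it.
One completion order for the rest: T2, T9, T7.
Walking it through:
  T2: no waits; runs immediately, freeing m17
  T9: no waits; runs immediately, freeing m7
  run T7 (all its waits — m7 — are resolved); releases m1


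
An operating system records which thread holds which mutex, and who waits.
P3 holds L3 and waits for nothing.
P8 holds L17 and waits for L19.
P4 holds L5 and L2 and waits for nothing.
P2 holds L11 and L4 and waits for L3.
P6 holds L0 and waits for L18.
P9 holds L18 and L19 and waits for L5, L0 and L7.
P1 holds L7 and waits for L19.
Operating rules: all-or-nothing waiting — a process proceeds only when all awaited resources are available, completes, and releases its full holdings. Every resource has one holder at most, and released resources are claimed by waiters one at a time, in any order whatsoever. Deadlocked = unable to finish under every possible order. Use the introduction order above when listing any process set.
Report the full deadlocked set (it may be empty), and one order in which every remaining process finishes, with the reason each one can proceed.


The deadlocked set is P8, P6, P9 and P1.
Key observation: the cycle P9 -> P6 -> P9 can never break — each member waits on the next; P1 is caught in further circular waits and P8 waits into the deadlock from upstream.
The rest can finish in the order P3, P4, P2.
Step-by-step check:
  P3 waits on nothing -> runs at once and releases L3
  P4 waits on nothing -> runs at once and releases L5 and L2
  P2 waits on L3 — all released -> runs and releases L11 and L4


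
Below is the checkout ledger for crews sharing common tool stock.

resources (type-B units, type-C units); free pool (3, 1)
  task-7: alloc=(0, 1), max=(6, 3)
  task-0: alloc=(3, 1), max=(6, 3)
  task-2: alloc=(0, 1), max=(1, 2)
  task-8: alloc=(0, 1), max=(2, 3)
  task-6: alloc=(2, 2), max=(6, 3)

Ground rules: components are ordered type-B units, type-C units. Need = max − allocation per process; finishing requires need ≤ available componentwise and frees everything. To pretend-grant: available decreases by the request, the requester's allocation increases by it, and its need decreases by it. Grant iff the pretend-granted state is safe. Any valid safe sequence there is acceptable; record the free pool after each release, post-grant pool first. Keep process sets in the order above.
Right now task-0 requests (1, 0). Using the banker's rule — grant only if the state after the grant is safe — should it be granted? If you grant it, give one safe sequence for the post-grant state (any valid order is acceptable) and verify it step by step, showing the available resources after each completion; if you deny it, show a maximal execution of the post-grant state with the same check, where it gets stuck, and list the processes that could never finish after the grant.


GRANT. The post-grant state is safe; one safe sequence: task-2, task-0, task-6, task-8, task-7.
Key observation: (2, 1) free after granting still covers task-2 first, and each release covers the next.
Check on the post-grant state, step by step:
  pool = (2, 1)
  task-2 needs (1, 1) <= (2, 1) -> finishes; pool += (0, 1) = (2, 2)
  task-0 needs (2, 2) <= (2, 2) -> finishes; pool += (4, 1) = (6, 3)
  task-6 needs (4, 1) <= (6, 3) -> finishes; pool += (2, 2) = (8, 5)
  task-8 needs (2, 2) <= (8, 5) -> finishes; pool += (0, 1) = (8, 6)
  task-7 needs (6, 2) <= (8, 6) -> finishes; pool += (0, 1) = (8, 7)


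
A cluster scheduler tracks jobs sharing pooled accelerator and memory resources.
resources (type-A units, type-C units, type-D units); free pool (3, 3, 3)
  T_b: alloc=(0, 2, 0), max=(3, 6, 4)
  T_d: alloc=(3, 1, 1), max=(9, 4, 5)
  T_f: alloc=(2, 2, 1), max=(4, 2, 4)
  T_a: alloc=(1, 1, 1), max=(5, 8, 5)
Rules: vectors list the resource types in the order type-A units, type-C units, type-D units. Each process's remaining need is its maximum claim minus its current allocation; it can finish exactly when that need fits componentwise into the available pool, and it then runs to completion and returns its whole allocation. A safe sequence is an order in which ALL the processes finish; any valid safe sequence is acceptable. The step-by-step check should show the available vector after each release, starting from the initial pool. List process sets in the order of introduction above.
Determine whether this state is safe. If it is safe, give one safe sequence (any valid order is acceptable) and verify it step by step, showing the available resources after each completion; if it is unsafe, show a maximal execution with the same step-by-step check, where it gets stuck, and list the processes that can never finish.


SAFE, for example via the order T_f, T_b, T_a, T_d.
Key observation: the order's first zero-slack moment is T_f ((2, 0, 3) needed, (3, 3, 3) free — a requested resource with nothing to spare).
Verifying each step:
  pool = (3, 3, 3)
  T_f: need (2, 0, 3) fits (3, 3, 3); releases (2, 2, 1), pool now (5, 5, 4)
  T_b: need (3, 4, 4) fits (5, 5, 4); releases (0, 2, 0), pool now (5, 7, 4)
  T_a: need (4, 7, 4) fits (5, 7, 4); releases (1, 1, 1), pool now (6, 8, 5)
  T_d: need (6, 3, 4) fits (6, 8, 5); releases (3, 1, 1), pool now (9, 9, 6)


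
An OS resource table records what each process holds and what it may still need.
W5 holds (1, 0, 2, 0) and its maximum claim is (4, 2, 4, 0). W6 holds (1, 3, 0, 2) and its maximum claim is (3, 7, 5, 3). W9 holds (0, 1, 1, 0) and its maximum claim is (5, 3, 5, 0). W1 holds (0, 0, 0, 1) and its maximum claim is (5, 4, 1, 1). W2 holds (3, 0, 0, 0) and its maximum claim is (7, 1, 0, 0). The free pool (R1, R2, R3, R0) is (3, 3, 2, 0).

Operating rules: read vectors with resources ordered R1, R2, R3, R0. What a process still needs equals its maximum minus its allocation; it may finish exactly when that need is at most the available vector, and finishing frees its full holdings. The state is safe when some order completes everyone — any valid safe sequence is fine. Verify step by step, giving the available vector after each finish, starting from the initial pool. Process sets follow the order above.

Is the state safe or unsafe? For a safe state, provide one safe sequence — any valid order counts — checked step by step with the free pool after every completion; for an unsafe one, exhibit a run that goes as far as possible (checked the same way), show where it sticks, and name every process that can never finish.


SAFE, for example via the order W5, W2, W9, W1, W6.
Key observation: the first exact fit in this order is W5 — it needs (3, 2, 2, 0) with (3, 3, 2, 0) free, meeting a requested resource to the last unit.
Step-by-step check:
  pool = (3, 3, 2, 0)
  run W5 (needs (3, 2, 2, 0), free (3, 3, 2, 0)); after release of (1, 0, 2, 0) the pool is (4, 3, 4, 0)
  run W2 (needs (4, 1, 0, 0), free (4, 3, 4, 0)); after release of (3, 0, 0, 0) the pool is (7, 3, 4, 0)
  run W9 (needs (5, 2, 4, 0), free (7, 3, 4, 0)); after release of (0, 1, 1, 0) the pool is (7, 4, 5, 0)
  run W1 (needs (5, 4, 1, 0), free (7, 4, 5, 0)); after release of (0, 0, 0, 1) the pool is (7, 4, 5, 1)
  run W6 (needs (2, 4, 5, 1), free (7, 4, 5, 1)); after release of (1, 3, 0, 2) the pool is (8, 7, 5, 3)


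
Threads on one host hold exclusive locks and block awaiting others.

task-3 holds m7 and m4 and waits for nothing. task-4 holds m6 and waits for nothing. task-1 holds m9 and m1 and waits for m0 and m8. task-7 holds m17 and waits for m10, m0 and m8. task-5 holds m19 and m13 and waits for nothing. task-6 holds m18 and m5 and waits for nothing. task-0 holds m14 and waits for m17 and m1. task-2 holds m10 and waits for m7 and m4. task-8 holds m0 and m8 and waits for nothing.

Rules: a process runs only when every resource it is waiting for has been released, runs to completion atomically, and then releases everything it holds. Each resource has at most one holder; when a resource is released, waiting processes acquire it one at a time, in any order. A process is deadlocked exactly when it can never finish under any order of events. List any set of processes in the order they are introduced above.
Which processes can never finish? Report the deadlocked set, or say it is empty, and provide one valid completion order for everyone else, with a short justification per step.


The deadlocked set is empty.
Key observation: the wait relation is loop-free; peeling off processes with no waits unwinds the whole state.
The rest can finish in the order task-3, task-8, task-5, task-2, task-6, task-7, task-1, task-4, task-0.
Step-by-step check:
  run task-3 (it waits on nothing); releases m7 and m4
  run task-8 (it waits on nothing); releases m0 and m8
  run task-5 (it waits on nothing); releases m19 and m13
  run task-2 (all its waits — m7 and m4 — are resolved); releases m10
  run task-6 (it waits on nothing); releases m18 and m5
  run task-7 (all its waits — m10, m0 and m8 — are resolved); releases m17
  run task-1 (all its waits — m0 and m8 — are resolved); releases m9 and m1
  run task-4 (it waits on nothing); releases m6
  run task-0 (all its waits — m17 and m1 — are resolved); releases m14


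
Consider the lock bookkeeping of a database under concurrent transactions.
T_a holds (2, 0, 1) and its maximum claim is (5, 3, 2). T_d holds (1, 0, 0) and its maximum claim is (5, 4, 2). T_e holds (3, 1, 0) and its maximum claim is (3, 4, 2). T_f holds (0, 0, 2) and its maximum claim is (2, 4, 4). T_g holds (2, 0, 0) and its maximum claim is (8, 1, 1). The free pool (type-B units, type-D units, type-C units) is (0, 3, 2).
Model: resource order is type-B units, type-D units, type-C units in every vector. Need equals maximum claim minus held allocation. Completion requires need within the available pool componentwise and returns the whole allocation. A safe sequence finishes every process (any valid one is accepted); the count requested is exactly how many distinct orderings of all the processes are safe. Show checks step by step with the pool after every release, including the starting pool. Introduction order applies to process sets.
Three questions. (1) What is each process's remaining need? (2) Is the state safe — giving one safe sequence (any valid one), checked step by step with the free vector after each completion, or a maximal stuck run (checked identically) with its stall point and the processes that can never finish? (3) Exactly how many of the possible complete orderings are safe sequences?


(1) Need matrix, components ordered type-B units, type-D units, type-C units:
  T_a: (3, 3, 1)
  T_d: (4, 4, 2)
  T_e: (0, 3, 2)
  T_f: (2, 4, 2)
  T_g: (6, 1, 1)
(2) SAFE, for example via the order T_e, T_a, T_d, T_f, T_g.
Key observation: the first exact fit in this order is T_e — it needs (0, 3, 2) with (0, 3, 2) free, meeting a requested resource to the last unit.
Step-by-step check:
  pool = (0, 3, 2)
  run T_e (needs (0, 3, 2), free (0, 3, 2)); after release of (3, 1, 0) the pool is (3, 4, 2)
  run T_a (needs (3, 3, 1), free (3, 4, 2)); after release of (2, 0, 1) the pool is (5, 4, 3)
  run T_d (needs (4, 4, 2), free (5, 4, 3)); after release of (1, 0, 0) the pool is (6, 4, 3)
  run T_f (needs (2, 4, 2), free (6, 4, 3)); after release of (0, 0, 2) the pool is (6, 4, 5)
  run T_g (needs (6, 1, 1), free (6, 4, 5)); after release of (2, 0, 0) the pool is (8, 4, 5)
(3) Precisely 4 of the possible complete orderings are safe sequences.


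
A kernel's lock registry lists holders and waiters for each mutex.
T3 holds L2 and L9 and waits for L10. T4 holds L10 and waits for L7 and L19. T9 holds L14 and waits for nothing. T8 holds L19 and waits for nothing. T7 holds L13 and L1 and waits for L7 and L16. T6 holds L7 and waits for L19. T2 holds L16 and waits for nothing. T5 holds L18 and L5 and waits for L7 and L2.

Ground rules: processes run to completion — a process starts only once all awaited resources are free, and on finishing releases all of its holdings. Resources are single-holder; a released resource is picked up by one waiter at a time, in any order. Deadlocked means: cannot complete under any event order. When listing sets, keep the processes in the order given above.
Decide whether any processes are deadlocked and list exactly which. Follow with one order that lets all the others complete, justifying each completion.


The deadlocked set is empty.
Key observation: all waits point, directly or indirectly, at processes that can finish, so nothing is permanently blocked.
The rest can finish in the order T2, T8, T6, T7, T4, T9, T3, T5.
Walking it through:
  T2 waits on nothing -> runs at once and releases L16
  T8 waits on nothing -> runs at once and releases L19
  T6: everything it awaited (L19) is free; runs, freeing L7
  T7: everything it awaited (L7 and L16) is free; runs, freeing L13 and L1
  T4: everything it awaited (L7 and L19) is free; runs, freeing L10
  T9 waits on nothing -> runs at once and releases L14
  T3: everything it awaited (L10) is free; runs, freeing L2 and L9
  T5: everything it awaited (L7 and L2) is free; runs, freeing L18 and L5


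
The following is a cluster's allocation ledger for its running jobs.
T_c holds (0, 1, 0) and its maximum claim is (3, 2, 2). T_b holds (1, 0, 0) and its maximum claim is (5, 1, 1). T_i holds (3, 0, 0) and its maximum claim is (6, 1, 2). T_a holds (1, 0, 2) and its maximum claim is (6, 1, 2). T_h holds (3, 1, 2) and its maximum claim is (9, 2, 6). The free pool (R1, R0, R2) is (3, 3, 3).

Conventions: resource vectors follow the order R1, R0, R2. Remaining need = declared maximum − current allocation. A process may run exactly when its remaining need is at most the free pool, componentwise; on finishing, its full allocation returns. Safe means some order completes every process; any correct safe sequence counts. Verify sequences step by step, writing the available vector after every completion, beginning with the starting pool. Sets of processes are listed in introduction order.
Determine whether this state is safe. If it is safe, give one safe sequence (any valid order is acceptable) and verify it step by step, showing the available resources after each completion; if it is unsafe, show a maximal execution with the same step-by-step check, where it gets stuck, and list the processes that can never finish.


The state is SAFE; one workable sequence: T_c, T_i, T_a, T_h, T_b.
Key observation: at T_c the run first touches a limit — (3, 1, 2) against (3, 3, 3), exact on a resource it actually requests.
Walking it through:
  pool = (3, 3, 3)
  run T_c (needs (3, 1, 2), free (3, 3, 3)); after release of (0, 1, 0) the pool is (3, 4, 3)
  run T_i (needs (3, 1, 2), free (3, 4, 3)); after release of (3, 0, 0) the pool is (6, 4, 3)
  run T_a (needs (5, 1, 0), free (6, 4, 3)); after release of (1, 0, 2) the pool is (7, 4, 5)
  run T_h (needs (6, 1, 4), free (7, 4, 5)); after release of (3, 1, 2) the pool is (10, 5, 7)
  run T_b (needs (4, 1, 1), free (10, 5, 7)); after release of (1, 0, 0) the pool is (11, 5, 7)


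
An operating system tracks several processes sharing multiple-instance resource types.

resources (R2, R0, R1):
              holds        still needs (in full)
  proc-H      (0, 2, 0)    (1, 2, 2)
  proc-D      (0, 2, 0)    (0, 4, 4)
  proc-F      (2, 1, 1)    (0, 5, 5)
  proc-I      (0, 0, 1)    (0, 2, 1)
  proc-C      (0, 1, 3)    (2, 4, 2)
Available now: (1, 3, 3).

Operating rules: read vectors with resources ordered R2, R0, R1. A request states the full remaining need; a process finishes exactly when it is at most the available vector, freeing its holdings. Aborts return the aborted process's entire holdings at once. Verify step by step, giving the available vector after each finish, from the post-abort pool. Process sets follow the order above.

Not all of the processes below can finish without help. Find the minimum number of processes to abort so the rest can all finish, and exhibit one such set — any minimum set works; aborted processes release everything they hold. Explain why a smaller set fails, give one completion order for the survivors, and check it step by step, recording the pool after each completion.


Minimum abort set: proc-C.
Key observation: proc-F was stuck for good until proc-C gave back (0, 1, 3); in the order shown it finishes at step 4.
No smaller set exists: with zero aborts the deadlock remains.
One survivor order: proc-H, proc-D, proc-I, proc-F. Step-by-step check (post-abort pool first):
  pool = (1, 4, 6)
  run proc-H (needs (1, 2, 2), free (1, 4, 6)); after release of (0, 2, 0) the pool is (1, 6, 6)
  run proc-D (needs (0, 4, 4), free (1, 6, 6)); after release of (0, 2, 0) the pool is (1, 8, 6)
  run proc-I (needs (0, 2, 1), free (1, 8, 6)); after release of (0, 0, 1) the pool is (1, 8, 7)
  run proc-F (needs (0, 5, 5), free (1, 8, 7)); after release of (2, 1, 1) the pool is (3, 9, 8)


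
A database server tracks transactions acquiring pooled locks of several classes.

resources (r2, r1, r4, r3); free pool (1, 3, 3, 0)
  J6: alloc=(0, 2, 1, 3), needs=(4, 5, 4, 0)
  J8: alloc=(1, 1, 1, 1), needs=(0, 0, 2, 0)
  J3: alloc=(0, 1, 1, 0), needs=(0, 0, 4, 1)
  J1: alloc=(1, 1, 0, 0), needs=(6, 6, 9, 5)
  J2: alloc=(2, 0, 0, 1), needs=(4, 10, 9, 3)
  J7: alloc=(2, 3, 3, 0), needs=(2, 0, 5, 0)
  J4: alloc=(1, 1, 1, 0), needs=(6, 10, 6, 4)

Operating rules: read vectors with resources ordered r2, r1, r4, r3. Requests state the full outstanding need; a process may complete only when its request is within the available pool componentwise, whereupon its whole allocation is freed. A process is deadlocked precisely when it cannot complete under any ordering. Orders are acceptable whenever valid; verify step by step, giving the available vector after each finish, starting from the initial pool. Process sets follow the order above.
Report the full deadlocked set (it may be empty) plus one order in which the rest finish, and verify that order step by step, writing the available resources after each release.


The deadlocked set is empty.
Key observation: the pool covers J8 at once, and every later process fits after earlier releases.
One completion order for the rest: J8, J3, J7, J6, J2, J4, J1. Walking it through:
  pool = (1, 3, 3, 0)
  J8: need (0, 0, 2, 0) fits (1, 3, 3, 0); releases (1, 1, 1, 1), pool now (2, 4, 4, 1)
  J3: need (0, 0, 4, 1) fits (2, 4, 4, 1); releases (0, 1, 1, 0), pool now (2, 5, 5, 1)
  J7: need (2, 0, 5, 0) fits (2, 5, 5, 1); releases (2, 3, 3, 0), pool now (4, 8, 8, 1)
  J6: need (4, 5, 4, 0) fits (4, 8, 8, 1); releases (0, 2, 1, 3), pool now (4, 10, 9, 4)
  J2: need (4, 10, 9, 3) fits (4, 10, 9, 4); releases (2, 0, 0, 1), pool now (6, 10, 9, 5)
  J4: need (6, 10, 6, 4) fits (6, 10, 9, 5); releases (1, 1, 1, 0), pool now (7, 11, 10, 5)
  J1: need (6, 6, 9, 5) fits (7, 11, 10, 5); releases (1, 1, 0, 0), pool now (8, 12, 10, 5)


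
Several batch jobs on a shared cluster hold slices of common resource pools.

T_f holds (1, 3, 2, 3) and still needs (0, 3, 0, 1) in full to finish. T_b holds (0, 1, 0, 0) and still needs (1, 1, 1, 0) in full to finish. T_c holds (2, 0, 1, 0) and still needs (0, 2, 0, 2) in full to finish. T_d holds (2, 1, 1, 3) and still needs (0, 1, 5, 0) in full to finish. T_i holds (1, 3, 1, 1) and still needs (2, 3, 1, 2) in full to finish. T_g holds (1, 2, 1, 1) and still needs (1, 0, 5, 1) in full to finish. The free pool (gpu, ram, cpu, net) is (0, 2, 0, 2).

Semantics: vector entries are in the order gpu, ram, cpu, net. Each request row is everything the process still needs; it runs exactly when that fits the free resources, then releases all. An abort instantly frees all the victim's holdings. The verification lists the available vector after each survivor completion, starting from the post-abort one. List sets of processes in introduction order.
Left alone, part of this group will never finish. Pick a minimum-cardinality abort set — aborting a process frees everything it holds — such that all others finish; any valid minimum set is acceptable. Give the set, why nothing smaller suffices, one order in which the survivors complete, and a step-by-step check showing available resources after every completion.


Abort T_d.
Key observation: T_g was stuck for good until T_d gave back (2, 1, 1, 3); in the order shown it finishes at step 5.
Why nothing smaller works: aborting no one leaves the state deadlocked as given.
One survivor order: T_i, T_c, T_b, T_f, T_g. Walking it through (post-abort pool first):
  pool = (2, 3, 1, 5)
  T_i: need (2, 3, 1, 2) fits (2, 3, 1, 5); releases (1, 3, 1, 1), pool now (3, 6, 2, 6)
  T_c: need (0, 2, 0, 2) fits (3, 6, 2, 6); releases (2, 0, 1, 0), pool now (5, 6, 3, 6)
  T_b: need (1, 1, 1, 0) fits (5, 6, 3, 6); releases (0, 1, 0, 0), pool now (5, 7, 3, 6)
  T_f: need (0, 3, 0, 1) fits (5, 7, 3, 6); releases (1, 3, 2, 3), pool now (6, 10, 5, 9)
  T_g: need (1, 0, 5, 1) fits (6, 10, 5, 9); releases (1, 2, 1, 1), pool now (7, 12, 6, 10)


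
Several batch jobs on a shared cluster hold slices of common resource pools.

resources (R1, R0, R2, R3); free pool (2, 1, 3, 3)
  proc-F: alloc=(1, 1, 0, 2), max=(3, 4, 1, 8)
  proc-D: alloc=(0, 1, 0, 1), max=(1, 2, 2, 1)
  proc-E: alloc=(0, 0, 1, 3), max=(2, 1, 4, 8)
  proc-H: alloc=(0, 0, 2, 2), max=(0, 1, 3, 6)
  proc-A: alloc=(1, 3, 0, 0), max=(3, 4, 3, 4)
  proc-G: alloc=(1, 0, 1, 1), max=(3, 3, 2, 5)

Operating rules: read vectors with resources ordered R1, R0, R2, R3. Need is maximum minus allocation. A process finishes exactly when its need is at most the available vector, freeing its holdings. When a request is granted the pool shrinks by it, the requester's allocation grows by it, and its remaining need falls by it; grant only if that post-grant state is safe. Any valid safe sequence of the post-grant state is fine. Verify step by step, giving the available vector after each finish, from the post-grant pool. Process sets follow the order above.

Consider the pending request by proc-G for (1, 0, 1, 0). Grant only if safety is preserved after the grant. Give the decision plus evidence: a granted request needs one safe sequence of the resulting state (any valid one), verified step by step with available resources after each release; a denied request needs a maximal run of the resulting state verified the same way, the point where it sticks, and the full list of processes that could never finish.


DENY: after the grant no complete ordering would exist.
Key observation: after proc-D, proc-H the pool peaks at (1, 2, 4, 6), and each blocked process is short somewhere: proc-F on R1, R0; proc-E on R1; proc-A on R1; proc-G on R0.
On the post-grant state, proc-D, proc-H is a maximal run — nothing extends it. Verifying each step:
  pool = (1, 1, 2, 3)
  proc-D needs (1, 1, 2, 0) <= (1, 1, 2, 3) -> finishes; pool += (0, 1, 0, 1) = (1, 2, 2, 4)
  proc-H needs (0, 1, 1, 4) <= (1, 2, 2, 4) -> finishes; pool += (0, 0, 2, 2) = (1, 2, 4, 6)
  proc-F still needs (2, 3, 1, 6) but only (1, 2, 4, 6) is free — short on R1 and R0
  proc-E still needs (2, 1, 3, 5) but only (1, 2, 4, 6) is free — short on R1
  proc-A still needs (2, 1, 3, 4) but only (1, 2, 4, 6) is free — short on R1
  proc-G still needs (1, 3, 0, 4) but only (1, 2, 4, 6) is free — short on R0
Post-grant, the permanently blocked set is proc-F, proc-E, proc-A and proc-G.


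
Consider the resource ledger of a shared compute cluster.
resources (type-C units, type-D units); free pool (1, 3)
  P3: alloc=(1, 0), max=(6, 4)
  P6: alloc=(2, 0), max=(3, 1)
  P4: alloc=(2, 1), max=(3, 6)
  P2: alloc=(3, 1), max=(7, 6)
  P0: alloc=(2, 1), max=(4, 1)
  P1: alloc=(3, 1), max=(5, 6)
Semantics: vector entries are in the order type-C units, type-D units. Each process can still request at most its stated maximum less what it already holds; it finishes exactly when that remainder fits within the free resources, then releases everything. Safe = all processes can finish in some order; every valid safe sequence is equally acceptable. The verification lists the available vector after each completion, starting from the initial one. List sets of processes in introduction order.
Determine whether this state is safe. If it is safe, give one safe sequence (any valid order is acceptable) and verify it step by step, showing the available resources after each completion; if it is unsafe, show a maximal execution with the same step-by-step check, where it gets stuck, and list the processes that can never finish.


UNSAFE — no complete ordering exists.
Key observation: the wall is type-D units: completing P6, P0, P3 brings the pool only to (6, 4), and all the rest need more.
The run P6, P0, P3 cannot be extended any further. Step-by-step check:
  pool = (1, 3)
  P6: need (1, 1) fits (1, 3); releases (2, 0), pool now (3, 3)
  P0: need (2, 0) fits (3, 3); releases (2, 1), pool now (5, 4)
  P3: need (5, 4) fits (5, 4); releases (1, 0), pool now (6, 4)
  blocked: P4 wants (1, 5), pool (6, 4) — not enough type-D units
  blocked: P2 wants (4, 5), pool (6, 4) — not enough type-D units
  blocked: P1 wants (2, 5), pool (6, 4) — not enough type-D units
Permanently blocked: P4, P2 and P1.
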